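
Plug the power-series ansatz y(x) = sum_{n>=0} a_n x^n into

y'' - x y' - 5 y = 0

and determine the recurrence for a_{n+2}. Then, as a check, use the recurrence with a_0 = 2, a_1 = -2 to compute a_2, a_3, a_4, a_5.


Substitute y = sum_n a_n x^n.
y''(x) has coefficient (n+2)(n+1) a_{n+2} at x^n;
-x y'(x) has coefficient -n a_n at x^n (shift);
-5 y(x) has coefficient -5 a_n at x^n.
Matching x^n: (n+2)(n+1) a_{n+2} + (-n - 5) a_n = 0.
Thus a_{n+2} = (n + 5) / ((n+1)(n+2)) * a_n.

Check with a_0 = 2, a_1 = -2 (apply the recurrence for n = 0, 1, 2, 3): a_0 = 2, a_1 = -2, a_2 = 5, a_3 = -2, a_4 = 35/12, a_5 = -4/5.

a_(n+2) = (n + 5) / ((n+1)(n+2)) * a_n; check: a_0 = 2, a_1 = -2, a_2 = 5, a_3 = -2, a_4 = 35/12, a_5 = -4/5


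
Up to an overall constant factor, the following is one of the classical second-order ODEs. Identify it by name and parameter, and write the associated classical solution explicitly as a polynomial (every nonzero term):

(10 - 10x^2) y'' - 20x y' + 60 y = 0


All three coefficients share the factor 10; dividing through by 10 gives  (1 - x^2) y'' - 2x y' + 6 y = 0.
This matches the Legendre equation (1 - x^2) y'' - 2x y' + n(n+1) y = 0 (note the -2x y' term) with n(n+1) = 6, so n = 2; the polynomial solution is P_2(x).
With y = sum_k a_k x^k, matching x^k gives (k+2)(k+1) a_{k+2} = [k(k+1) - n(n+1)] a_k = (k - 2)(k + 3) a_k. The right side vanishes at k = 2, so the series with the parity of 2 terminates at degree 2.
Standard normalization (P_n(1) = 1): leading coefficient (2n)!/(2^n (n!)^2) = 24/(4*4) = 3/2, so a_2 = 3/2. Work downward with a_k = (k+1)(k+2) a_{k+2} / ((k - 2)(k + 3)):
  a_0 = (1)(2)(3/2) / ((0 - 2)(0 + 3)) = 3/(-6) = -1/2
Hence P_2(x) = 3 x^2/2 - 1/2.

P_2(x); series = 3 x^2/2 - 1/2


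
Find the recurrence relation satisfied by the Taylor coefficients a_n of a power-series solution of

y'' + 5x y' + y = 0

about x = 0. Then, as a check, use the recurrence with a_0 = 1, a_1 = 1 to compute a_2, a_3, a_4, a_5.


Substitute y = sum_n a_n x^n.
y''(x) has coefficient (n+2)(n+1) a_{n+2} at x^n;
5 x y'(x) has coefficient 5 n a_n at x^n (shift);
y(x) has coefficient 1 a_n at x^n.
Matching x^n: (n+2)(n+1) a_{n+2} + (5n + 1) a_n = 0.
Thus a_{n+2} = (-5n - 1) / ((n+1)(n+2)) * a_n.

Check with a_0 = 1, a_1 = 1 (apply the recurrence for n = 0, 1, 2, 3): a_0 = 1, a_1 = 1, a_2 = -1/2, a_3 = -1, a_4 = 11/24, a_5 = 4/5.

a_(n+2) = (-5n - 1) / ((n+1)(n+2)) * a_n; check: a_0 = 1, a_1 = 1, a_2 = -1/2, a_3 = -1, a_4 = 11/24, a_5 = 4/5


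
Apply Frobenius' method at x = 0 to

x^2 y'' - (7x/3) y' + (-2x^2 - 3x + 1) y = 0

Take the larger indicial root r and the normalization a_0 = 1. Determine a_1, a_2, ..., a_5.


Write in Frobenius form y'' + (p(x)/x) y' + (q(x)/x^2) y = 0:
  p(x) = -7/3,  q(x) = -2x^2 - 3x + 1.
Indicial equation: r(r-1) + (-7/3) r + (1) = 0 -> roots r_1 = 3, r_2 = 1/3.
Take r = r_1 = 3. Let y(x) = x^r sum_{n>=0} a_n x^n with a_0 = 1.
Substitute y = x^r sum a_n x^n and match x^{r+n}. The recurrence is
  D(n) a_n - 3 a_{n-1} - 2 a_{n-2} = 0,  where D(n) = (r+n)(r+n-1) + (-7/3)(r+n) + (1).
  a_n = [3 a_{n-1} + 2 a_{n-2}] / D(n).
Since the indicial polynomial factors as (r - r_1)(r - r_2), D(n) = (r_1 + n - r_1)(r_1 + n - r_2) = n(n + 8/3).
Evaluating step by step (a_0 = 1):
  n = 1: D(1) = 1(1 + 8/3) = 11/3; numerator = 3(1) = 3; a_1 = (3)/(11/3) = 9/11
  n = 2: D(2) = 2(2 + 8/3) = 28/3; numerator = 3(9/11) + 2(1) = 49/11; a_2 = (49/11)/(28/3) = 21/44
  n = 3: D(3) = 3(3 + 8/3) = 17; numerator = 3(21/44) + 2(9/11) = 135/44; a_3 = (135/44)/(17) = 135/748
  n = 4: D(4) = 4(4 + 8/3) = 80/3; numerator = 3(135/748) + 2(21/44) = 1119/748; a_4 = (1119/748)/(80/3) = 3357/59840
  n = 5: D(5) = 5(5 + 8/3) = 115/3; numerator = 3(3357/59840) + 2(135/748) = 1863/3520; a_5 = (1863/3520)/(115/3) = 243/17600

r = 3; a_0 = 1; a_1 = 9/11; a_2 = 21/44; a_3 = 135/748; a_4 = 3357/59840; a_5 = 243/17600


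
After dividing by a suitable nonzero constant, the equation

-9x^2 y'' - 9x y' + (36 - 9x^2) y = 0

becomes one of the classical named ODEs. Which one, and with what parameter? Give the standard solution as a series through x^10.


All three coefficients share the factor -9; dividing through by -9 gives  x^2 y'' + x y' + (x^2 - 4) y = 0.
This matches the Bessel equation x^2 y'' + x y' + (x^2 - nu^2) y = 0 with nu^2 = 4, so nu = 2; the solution bounded at x = 0 is J_2(x).
Frobenius at x = 0: indicial roots ±nu; for r = nu the recurrence k(k + 2nu) c_k = -c_{k-2} gives the standard series J_nu(x) = sum_{k>=0} (-1)^k / (k! (k+nu)!) (x/2)^(2k+nu). Evaluate the first 5 terms:
  k = 0: (-1)^0 / (0! * 2! * 2^2) x^2 = 1/(1*2*4) x^2 = (1/8) x^2
  k = 1: (-1)^1 / (1! * 3! * 2^4) x^4 = -1/(1*6*16) x^4 = (-1/96) x^4
  k = 2: (-1)^2 / (2! * 4! * 2^6) x^6 = 1/(2*24*64) x^6 = (1/3072) x^6
  k = 3: (-1)^3 / (3! * 5! * 2^8) x^8 = -1/(6*120*256) x^8 = (-1/184320) x^8
  k = 4: (-1)^4 / (4! * 6! * 2^10) x^10 = 1/(24*720*1024) x^10 = (1/17694720) x^10
Hence J_2(x) = x^10/17694720 - x^8/184320 + x^6/3072 - x^4/96 + x^2/8 + ....

J_2(x); series = x^10/17694720 - x^8/184320 + x^6/3072 - x^4/96 + x^2/8


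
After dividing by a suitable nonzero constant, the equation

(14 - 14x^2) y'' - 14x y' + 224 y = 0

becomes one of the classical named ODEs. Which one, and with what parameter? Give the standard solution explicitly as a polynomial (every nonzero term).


All three coefficients share the factor 14; dividing through by 14 gives  (1 - x^2) y'' - x y' + 16 y = 0.
This matches the Chebyshev equation (1 - x^2) y'' - x y' + n^2 y = 0 (note the -x y' term, not -2x y') with n^2 = 16, so n = 4; the polynomial solution is T_4(x).
With y = sum_k a_k x^k, matching x^k gives (k+2)(k+1) a_{k+2} = (k^2 - n^2) a_k = (k - 4)(k + 4) a_k. The right side vanishes at k = 4, so the series with the parity of 4 terminates at degree 4.
Standard normalization: leading coefficient of T_n is 2^(n-1), so a_4 = 2^3 = 8. Work downward with a_k = (k+1)(k+2) a_{k+2} / ((k - 4)(k + 4)):
  a_2 = (3)(4)(8) / ((2 - 4)(2 + 4)) = 96/(-12) = -8
  a_0 = (1)(2)(-8) / ((0 - 4)(0 + 4)) = -16/(-16) = 1
Hence T_4(x) = 8 x^4 - 8 x^2 + 1.

T_4(x); series = 8 x^4 - 8 x^2 + 1


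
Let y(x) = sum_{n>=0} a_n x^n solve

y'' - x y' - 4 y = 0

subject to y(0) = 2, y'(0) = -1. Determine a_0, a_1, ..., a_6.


Ansatz: y(x) = sum_{n>=0} a_n x^n, so y'(x) = sum_{n>=1} n a_n x^(n-1) and y''(x) = sum_{n>=2} n(n-1) a_n x^(n-2).
Substitute into P(x) y'' + Q(x) y' + R(x) y = 0 with P(x) = 1, Q(x) = -x, R(x) = -4, and match powers of x.
Initial conditions: a_0 = 2, a_1 = -1.
Setting the coefficient of each power of x to zero and solving order by order (substituting the coefficients already found):
  x^0: 2 a_2 - 4 a_0 = 0  ->  2 a_2 = 4 a_0 = 8  ->  a_2 = 4
  x^1: 6 a_3 - 5 a_1 = 0  ->  6 a_3 = 5 a_1 = -5  ->  a_3 = -5/6
  x^2: 12 a_4 - 6 a_2 = 0  ->  12 a_4 = 6 a_2 = 24  ->  a_4 = 2
  x^3: 20 a_5 - 7 a_3 = 0  ->  20 a_5 = 7 a_3 = -35/6  ->  a_5 = -7/24
  x^4: 30 a_6 - 8 a_4 = 0  ->  30 a_6 = 8 a_4 = 16  ->  a_6 = 8/15
Truncated series: y(x) = 2 - x + 4 x^2 - (5/6) x^3 + 2 x^4 - (7/24) x^5 + (8/15) x^6 + O(x^7).

a_0 = 2; a_1 = -1; a_2 = 4; a_3 = -5/6; a_4 = 2; a_5 = -7/24; a_6 = 8/15


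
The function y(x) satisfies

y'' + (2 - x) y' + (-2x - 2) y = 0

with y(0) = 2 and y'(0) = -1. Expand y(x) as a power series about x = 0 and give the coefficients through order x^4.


Ansatz: y(x) = sum_{n>=0} a_n x^n, so y'(x) = sum_{n>=1} n a_n x^(n-1) and y''(x) = sum_{n>=2} n(n-1) a_n x^(n-2).
Substitute into P(x) y'' + Q(x) y' + R(x) y = 0 with P(x) = 1, Q(x) = 2 - x, R(x) = -2x - 2, and match powers of x.
Initial conditions: a_0 = 2, a_1 = -1.
Setting the coefficient of each power of x to zero and solving order by order (substituting the coefficients already found):
  x^0: 2 a_2 + 2 a_1 - 2 a_0 = 0  ->  2 a_2 = -2 a_1 + 2 a_0 = 6  ->  a_2 = 3
  x^1: 6 a_3 + 4 a_2 - 3 a_1 - 2 a_0 = 0  ->  6 a_3 = -4 a_2 + 3 a_1 + 2 a_0 = -11  ->  a_3 = -11/6
  x^2: 12 a_4 + 6 a_3 - 4 a_2 - 2 a_1 = 0  ->  12 a_4 = -6 a_3 + 4 a_2 + 2 a_1 = 21  ->  a_4 = 7/4
Truncated series: y(x) = 2 - x + 3 x^2 - (11/6) x^3 + (7/4) x^4 + O(x^5).

a_0 = 2; a_1 = -1; a_2 = 3; a_3 = -11/6; a_4 = 7/4


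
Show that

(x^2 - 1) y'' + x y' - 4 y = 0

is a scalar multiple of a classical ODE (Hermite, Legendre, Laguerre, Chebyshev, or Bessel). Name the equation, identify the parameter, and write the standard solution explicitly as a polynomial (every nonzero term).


All three coefficients share the factor -1; dividing through by -1 gives  (1 - x^2) y'' - x y' + 4 y = 0.
This matches the Chebyshev equation (1 - x^2) y'' - x y' + n^2 y = 0 (note the -x y' term, not -2x y') with n^2 = 4, so n = 2; the polynomial solution is T_2(x).
With y = sum_k a_k x^k, matching x^k gives (k+2)(k+1) a_{k+2} = (k^2 - n^2) a_k = (k - 2)(k + 2) a_k. The right side vanishes at k = 2, so the series with the parity of 2 terminates at degree 2.
Standard normalization: leading coefficient of T_n is 2^(n-1), so a_2 = 2^1 = 2. Work downward with a_k = (k+1)(k+2) a_{k+2} / ((k - 2)(k + 2)):
  a_0 = (1)(2)(2) / ((0 - 2)(0 + 2)) = 4/(-4) = -1
Hence T_2(x) = 2 x^2 - 1.

T_2(x); series = 2 x^2 - 1


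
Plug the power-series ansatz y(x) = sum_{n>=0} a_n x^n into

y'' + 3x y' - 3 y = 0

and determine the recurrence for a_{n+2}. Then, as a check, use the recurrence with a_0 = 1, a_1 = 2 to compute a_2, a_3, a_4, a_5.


Substitute y = sum_n a_n x^n.
y''(x) has coefficient (n+2)(n+1) a_{n+2} at x^n;
3 x y'(x) has coefficient 3 n a_n at x^n (shift);
-3 y(x) has coefficient -3 a_n at x^n.
Matching x^n: (n+2)(n+1) a_{n+2} + (3n - 3) a_n = 0.
Thus a_{n+2} = (-3n + 3) / ((n+1)(n+2)) * a_n.

Check with a_0 = 1, a_1 = 2 (apply the recurrence for n = 0, 1, 2, 3): a_0 = 1, a_1 = 2, a_2 = 3/2, a_3 = 0, a_4 = -3/8, a_5 = 0.

a_(n+2) = (-3n + 3) / ((n+1)(n+2)) * a_n; check: a_0 = 1, a_1 = 2, a_2 = 3/2, a_3 = 0, a_4 = -3/8, a_5 = 0


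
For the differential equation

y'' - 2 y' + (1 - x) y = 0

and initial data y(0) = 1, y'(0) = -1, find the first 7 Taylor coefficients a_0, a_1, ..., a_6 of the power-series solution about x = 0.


Ansatz: y(x) = sum_{n>=0} a_n x^n, so y'(x) = sum_{n>=1} n a_n x^(n-1) and y''(x) = sum_{n>=2} n(n-1) a_n x^(n-2).
Substitute into P(x) y'' + Q(x) y' + R(x) y = 0 with P(x) = 1, Q(x) = -2, R(x) = 1 - x, and match powers of x.
Initial conditions: a_0 = 1, a_1 = -1.
Setting the coefficient of each power of x to zero and solving order by order (substituting the coefficients already found):
  x^0: 2 a_2 - 2 a_1 + a_0 = 0  ->  2 a_2 = 2 a_1 - a_0 = -3  ->  a_2 = -3/2
  x^1: 6 a_3 - 4 a_2 + a_1 - a_0 = 0  ->  6 a_3 = 4 a_2 - a_1 + a_0 = -4  ->  a_3 = -2/3
  x^2: 12 a_4 - 6 a_3 + a_2 - a_1 = 0  ->  12 a_4 = 6 a_3 - a_2 + a_1 = -7/2  ->  a_4 = -7/24
  x^3: 20 a_5 - 8 a_4 + a_3 - a_2 = 0  ->  20 a_5 = 8 a_4 - a_3 + a_2 = -19/6  ->  a_5 = -19/120
  x^4: 30 a_6 - 10 a_5 + a_4 - a_3 = 0  ->  30 a_6 = 10 a_5 - a_4 + a_3 = -47/24  ->  a_6 = -47/720
Truncated series: y(x) = 1 - x - (3/2) x^2 - (2/3) x^3 - (7/24) x^4 - (19/120) x^5 - (47/720) x^6 + O(x^7).

a_0 = 1; a_1 = -1; a_2 = -3/2; a_3 = -2/3; a_4 = -7/24; a_5 = -19/120; a_6 = -47/720


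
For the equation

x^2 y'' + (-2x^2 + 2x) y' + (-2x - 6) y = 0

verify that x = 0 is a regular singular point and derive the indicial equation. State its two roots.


Divide by x^2 to reach normal form y'' + P_1(x) y' + P_2(x) y = 0 with P_1(x) = -2 + 2/x and P_2(x) = -2/x - 6/x^2.
x = 0 is a singular point because the y'-coefficient -2 + 2/x has a pole at x = 0 and the y-coefficient -2/x - 6/x^2 has a pole at x = 0.
It is a regular singular point because x P_1(x) = p(x) = 2 - 2x and x^2 P_2(x) = q(x) = -2x - 6 are polynomials, hence analytic at x = 0.
p(0) = 2,  q(0) = -6.
Indicial equation: r(r-1) + p(0) r + q(0) = 0, i.e. r^2 + (p(0) - 1) r + q(0) = 0, i.e. r^2 + 1 r - 6 = 0.
Discriminant: (1)^2 - 4(-6) = 25, so r = (-1 ± 5)/2.
Solving: r_1 = 2, r_2 = -3.

indicial: r^2 + 1 r - 6 = 0; roots r_1 = 2, r_2 = -3


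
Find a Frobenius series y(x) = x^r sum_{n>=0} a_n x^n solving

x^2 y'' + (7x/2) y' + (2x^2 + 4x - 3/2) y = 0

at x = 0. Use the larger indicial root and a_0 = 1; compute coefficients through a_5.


Write in Frobenius form y'' + (p(x)/x) y' + (q(x)/x^2) y = 0:
  p(x) = 7/2,  q(x) = 2x^2 + 4x - 3/2.
Indicial equation: r(r-1) + (7/2) r + (-3/2) = 0 -> roots r_1 = 1/2, r_2 = -3.
Take r = r_1 = 1/2. Let y(x) = x^r sum_{n>=0} a_n x^n with a_0 = 1.
Substitute y = x^r sum a_n x^n and match x^{r+n}. The recurrence is
  D(n) a_n + 4 a_{n-1} + 2 a_{n-2} = 0,  where D(n) = (r+n)(r+n-1) + (7/2)(r+n) + (-3/2).
  a_n = [-4 a_{n-1} - 2 a_{n-2}] / D(n).
Since the indicial polynomial factors as (r - r_1)(r - r_2), D(n) = (r_1 + n - r_1)(r_1 + n - r_2) = n(n + 7/2).
Evaluating step by step (a_0 = 1):
  n = 1: D(1) = 1(1 + 7/2) = 9/2; numerator = -4(1) = -4; a_1 = (-4)/(9/2) = -8/9
  n = 2: D(2) = 2(2 + 7/2) = 11; numerator = -4(-8/9) - 2(1) = 14/9; a_2 = (14/9)/(11) = 14/99
  n = 3: D(3) = 3(3 + 7/2) = 39/2; numerator = -4(14/99) - 2(-8/9) = 40/33; a_3 = (40/33)/(39/2) = 80/1287
  n = 4: D(4) = 4(4 + 7/2) = 30; numerator = -4(80/1287) - 2(14/99) = -76/143; a_4 = (-76/143)/(30) = -38/2145
  n = 5: D(5) = 5(5 + 7/2) = 85/2; numerator = -4(-38/2145) - 2(80/1287) = -344/6435; a_5 = (-344/6435)/(85/2) = -688/546975

r = 1/2; a_0 = 1; a_1 = -8/9; a_2 = 14/99; a_3 = 80/1287; a_4 = -38/2145; a_5 = -688/546975


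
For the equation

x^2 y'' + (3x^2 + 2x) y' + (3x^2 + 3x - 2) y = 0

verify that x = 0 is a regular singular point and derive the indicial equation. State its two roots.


Divide by x^2 to reach normal form y'' + P_1(x) y' + P_2(x) y = 0 with P_1(x) = 3 + 2/x and P_2(x) = 3 + 3/x - 2/x^2.
x = 0 is a singular point because the y'-coefficient 3 + 2/x has a pole at x = 0 and the y-coefficient 3 + 3/x - 2/x^2 has a pole at x = 0.
It is a regular singular point because x P_1(x) = p(x) = 3x + 2 and x^2 P_2(x) = q(x) = 3x^2 + 3x - 2 are polynomials, hence analytic at x = 0.
p(0) = 2,  q(0) = -2.
Indicial equation: r(r-1) + p(0) r + q(0) = 0, i.e. r^2 + (p(0) - 1) r + q(0) = 0, i.e. r^2 + 1 r - 2 = 0.
Discriminant: (1)^2 - 4(-2) = 9, so r = (-1 ± 3)/2.
Solving: r_1 = 1, r_2 = -2.

indicial: r^2 + 1 r - 2 = 0; roots r_1 = 1, r_2 = -2


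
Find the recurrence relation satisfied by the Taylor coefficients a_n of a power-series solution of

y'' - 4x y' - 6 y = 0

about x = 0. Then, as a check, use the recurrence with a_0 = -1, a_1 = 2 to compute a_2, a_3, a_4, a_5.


Substitute y = sum_n a_n x^n.
y''(x) has coefficient (n+2)(n+1) a_{n+2} at x^n;
-4 x y'(x) has coefficient -4 n a_n at x^n (shift);
-6 y(x) has coefficient -6 a_n at x^n.
Matching x^n: (n+2)(n+1) a_{n+2} + (-4n - 6) a_n = 0.
Thus a_{n+2} = (4n + 6) / ((n+1)(n+2)) * a_n.

Check with a_0 = -1, a_1 = 2 (apply the recurrence for n = 0, 1, 2, 3): a_0 = -1, a_1 = 2, a_2 = -3, a_3 = 10/3, a_4 = -7/2, a_5 = 3.

a_(n+2) = (4n + 6) / ((n+1)(n+2)) * a_n; check: a_0 = -1, a_1 = 2, a_2 = -3, a_3 = 10/3, a_4 = -7/2, a_5 = 3


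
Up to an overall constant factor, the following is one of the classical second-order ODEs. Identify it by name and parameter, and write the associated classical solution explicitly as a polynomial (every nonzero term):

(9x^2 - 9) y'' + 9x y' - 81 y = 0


All three coefficients share the factor -9; dividing through by -9 gives  (1 - x^2) y'' - x y' + 9 y = 0.
This matches the Chebyshev equation (1 - x^2) y'' - x y' + n^2 y = 0 (note the -x y' term, not -2x y') with n^2 = 9, so n = 3; the polynomial solution is T_3(x).
With y = sum_k a_k x^k, matching x^k gives (k+2)(k+1) a_{k+2} = (k^2 - n^2) a_k = (k - 3)(k + 3) a_k. The right side vanishes at k = 3, so the series with the parity of 3 terminates at degree 3.
Standard normalization: leading coefficient of T_n is 2^(n-1), so a_3 = 2^2 = 4. Work downward with a_k = (k+1)(k+2) a_{k+2} / ((k - 3)(k + 3)):
  a_1 = (2)(3)(4) / ((1 - 3)(1 + 3)) = 24/(-8) = -3
Hence T_3(x) = 4 x^3 - 3 x.

T_3(x); series = 4 x^3 - 3 x


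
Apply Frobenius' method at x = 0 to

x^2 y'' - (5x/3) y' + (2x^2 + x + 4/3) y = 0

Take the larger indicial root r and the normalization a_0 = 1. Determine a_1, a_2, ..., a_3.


Write in Frobenius form y'' + (p(x)/x) y' + (q(x)/x^2) y = 0:
  p(x) = -5/3,  q(x) = 2x^2 + x + 4/3.
Indicial equation: r(r-1) + (-5/3) r + (4/3) = 0 -> roots r_1 = 2, r_2 = 2/3.
Take r = r_1 = 2. Let y(x) = x^r sum_{n>=0} a_n x^n with a_0 = 1.
Substitute y = x^r sum a_n x^n and match x^{r+n}. The recurrence is
  D(n) a_n + 1 a_{n-1} + 2 a_{n-2} = 0,  where D(n) = (r+n)(r+n-1) + (-5/3)(r+n) + (4/3).
  a_n = [-1 a_{n-1} - 2 a_{n-2}] / D(n).
Since the indicial polynomial factors as (r - r_1)(r - r_2), D(n) = (r_1 + n - r_1)(r_1 + n - r_2) = n(n + 4/3).
Evaluating step by step (a_0 = 1):
  n = 1: D(1) = 1(1 + 4/3) = 7/3; numerator = -1(1) = -1; a_1 = (-1)/(7/3) = -3/7
  n = 2: D(2) = 2(2 + 4/3) = 20/3; numerator = -1(-3/7) - 2(1) = -11/7; a_2 = (-11/7)/(20/3) = -33/140
  n = 3: D(3) = 3(3 + 4/3) = 13; numerator = -1(-33/140) - 2(-3/7) = 153/140; a_3 = (153/140)/(13) = 153/1820

r = 2; a_0 = 1; a_1 = -3/7; a_2 = -33/140; a_3 = 153/1820


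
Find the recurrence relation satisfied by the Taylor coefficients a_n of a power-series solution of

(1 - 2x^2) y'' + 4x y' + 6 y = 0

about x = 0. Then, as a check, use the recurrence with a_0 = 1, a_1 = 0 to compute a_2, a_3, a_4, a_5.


Substitute y = sum_n a_n x^n.
(1 - 2 x^2) y'' contributes (n+2)(n+1) a_{n+2} - 2 n(n-1) a_n at x^n.
4 x y'(x) contributes 4 n a_n at x^n.
6 y(x) contributes 6 a_n at x^n.
Matching x^n: (n+2)(n+1) a_{n+2} + (-2 n(n-1) + 4 n + 6) a_n = 0.
Thus a_{n+2} = (2 n(n-1) - 4 n - 6) / ((n+1)(n+2)) * a_n.

Check with a_0 = 1, a_1 = 0 (apply the recurrence for n = 0, 1, 2, 3): a_0 = 1, a_1 = 0, a_2 = -3, a_3 = 0, a_4 = 5/2, a_5 = 0.

a_(n+2) = (2 n(n-1) - 4 n - 6) / ((n+1)(n+2)) * a_n; check: a_0 = 1, a_1 = 0, a_2 = -3, a_3 = 0, a_4 = 5/2, a_5 = 0


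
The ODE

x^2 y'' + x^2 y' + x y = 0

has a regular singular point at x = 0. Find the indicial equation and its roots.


Divide by x^2 to reach normal form y'' + P_1(x) y' + P_2(x) y = 0 with P_1(x) = 1 and P_2(x) = 1/x.
x = 0 is a singular point because the y-coefficient 1/x has a pole at x = 0.
It is a regular singular point because x P_1(x) = p(x) = x and x^2 P_2(x) = q(x) = x are polynomials, hence analytic at x = 0.
p(0) = 0,  q(0) = 0.
Indicial equation: r(r-1) + p(0) r + q(0) = 0, i.e. r^2 + (p(0) - 1) r + q(0) = 0, i.e. r^2 - 1 r = 0.
Discriminant: (-1)^2 - 4(0) = 1, so r = (1 ± 1)/2.
Solving: r_1 = 1, r_2 = 0.

indicial: r^2 - 1 r = 0; roots r_1 = 1, r_2 = 0


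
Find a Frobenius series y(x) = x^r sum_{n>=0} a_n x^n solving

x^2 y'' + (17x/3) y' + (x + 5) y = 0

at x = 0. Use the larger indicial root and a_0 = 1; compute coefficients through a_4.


Write in Frobenius form y'' + (p(x)/x) y' + (q(x)/x^2) y = 0:
  p(x) = 17/3,  q(x) = x + 5.
Indicial equation: r(r-1) + (17/3) r + (5) = 0 -> roots r_1 = -5/3, r_2 = -3.
Take r = r_1 = -5/3. Let y(x) = x^r sum_{n>=0} a_n x^n with a_0 = 1.
Substitute y = x^r sum a_n x^n and match x^{r+n}. The recurrence is
  D(n) a_n + 1 a_{n-1} = 0,  where D(n) = (r+n)(r+n-1) + (17/3)(r+n) + (5).
  a_n = -1 / D(n) * a_{n-1}.
Since the indicial polynomial factors as (r - r_1)(r - r_2), D(n) = (r_1 + n - r_1)(r_1 + n - r_2) = n(n + 4/3).
Evaluating step by step (a_0 = 1):
  n = 1: D(1) = 1(1 + 4/3) = 7/3; numerator = -1(1) = -1; a_1 = (-1)/(7/3) = -3/7
  n = 2: D(2) = 2(2 + 4/3) = 20/3; numerator = -1(-3/7) = 3/7; a_2 = (3/7)/(20/3) = 9/140
  n = 3: D(3) = 3(3 + 4/3) = 13; numerator = -1(9/140) = -9/140; a_3 = (-9/140)/(13) = -9/1820
  n = 4: D(4) = 4(4 + 4/3) = 64/3; numerator = -1(-9/1820) = 9/1820; a_4 = (9/1820)/(64/3) = 27/116480

r = -5/3; a_0 = 1; a_1 = -3/7; a_2 = 9/140; a_3 = -9/1820; a_4 = 27/116480


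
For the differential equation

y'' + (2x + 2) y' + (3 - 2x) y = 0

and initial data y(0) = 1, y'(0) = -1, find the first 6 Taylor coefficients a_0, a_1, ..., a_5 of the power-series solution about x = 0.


Ansatz: y(x) = sum_{n>=0} a_n x^n, so y'(x) = sum_{n>=1} n a_n x^(n-1) and y''(x) = sum_{n>=2} n(n-1) a_n x^(n-2).
Substitute into P(x) y'' + Q(x) y' + R(x) y = 0 with P(x) = 1, Q(x) = 2x + 2, R(x) = 3 - 2x, and match powers of x.
Initial conditions: a_0 = 1, a_1 = -1.
Setting the coefficient of each power of x to zero and solving order by order (substituting the coefficients already found):
  x^0: 2 a_2 + 2 a_1 + 3 a_0 = 0  ->  2 a_2 = -2 a_1 - 3 a_0 = -1  ->  a_2 = -1/2
  x^1: 6 a_3 + 4 a_2 + 5 a_1 - 2 a_0 = 0  ->  6 a_3 = -4 a_2 - 5 a_1 + 2 a_0 = 9  ->  a_3 = 3/2
  x^2: 12 a_4 + 6 a_3 + 7 a_2 - 2 a_1 = 0  ->  12 a_4 = -6 a_3 - 7 a_2 + 2 a_1 = -15/2  ->  a_4 = -5/8
  x^3: 20 a_5 + 8 a_4 + 9 a_3 - 2 a_2 = 0  ->  20 a_5 = -8 a_4 - 9 a_3 + 2 a_2 = -19/2  ->  a_5 = -19/40
Truncated series: y(x) = 1 - x - (1/2) x^2 + (3/2) x^3 - (5/8) x^4 - (19/40) x^5 + O(x^6).

a_0 = 1; a_1 = -1; a_2 = -1/2; a_3 = 3/2; a_4 = -5/8; a_5 = -19/40


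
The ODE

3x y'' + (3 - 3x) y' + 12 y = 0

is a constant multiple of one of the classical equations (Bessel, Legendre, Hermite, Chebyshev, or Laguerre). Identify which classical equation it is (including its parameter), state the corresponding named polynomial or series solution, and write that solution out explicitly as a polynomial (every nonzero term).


All three coefficients share the factor 3; dividing through by 3 gives  x y'' + (1 - x) y' + 4 y = 0.
This matches the Laguerre equation x y'' + (1 - x) y' + n y = 0 with n = 4; the polynomial solution is L_4(x).
With y = sum_k a_k x^k, matching x^k gives (k+1)k a_{k+1} + (k+1) a_{k+1} - k a_k + n a_k = 0, i.e. (k+1)^2 a_{k+1} = (k - n) a_k = (k - 4) a_k. The right side vanishes at k = 4, so the series terminates at degree 4.
Standard normalization L_n(0) = 1 gives a_0 = 1. Work upward with a_{k+1} = (k - 4) a_k / (k+1)^2:
  a_1 = (0 - 4)(1) / 1^2 = -4/1 = -4
  a_2 = (1 - 4)(-4) / 2^2 = 12/4 = 3
  a_3 = (2 - 4)(3) / 3^2 = -6/9 = -2/3
  a_4 = (3 - 4)(-2/3) / 4^2 = (2/3)/16 = 1/24
Hence L_4(x) = x^4/24 - 2 x^3/3 + 3 x^2 - 4 x + 1.

L_4(x); series = x^4/24 - 2 x^3/3 + 3 x^2 - 4 x + 1


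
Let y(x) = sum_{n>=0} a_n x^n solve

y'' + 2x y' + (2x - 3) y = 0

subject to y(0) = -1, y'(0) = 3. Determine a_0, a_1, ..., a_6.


Ansatz: y(x) = sum_{n>=0} a_n x^n, so y'(x) = sum_{n>=1} n a_n x^(n-1) and y''(x) = sum_{n>=2} n(n-1) a_n x^(n-2).
Substitute into P(x) y'' + Q(x) y' + R(x) y = 0 with P(x) = 1, Q(x) = 2x, R(x) = 2x - 3, and match powers of x.
Initial conditions: a_0 = -1, a_1 = 3.
Setting the coefficient of each power of x to zero and solving order by order (substituting the coefficients already found):
  x^0: 2 a_2 - 3 a_0 = 0  ->  2 a_2 = 3 a_0 = -3  ->  a_2 = -3/2
  x^1: 6 a_3 - a_1 + 2 a_0 = 0  ->  6 a_3 = a_1 - 2 a_0 = 5  ->  a_3 = 5/6
  x^2: 12 a_4 + a_2 + 2 a_1 = 0  ->  12 a_4 = -a_2 - 2 a_1 = -9/2  ->  a_4 = -3/8
  x^3: 20 a_5 + 3 a_3 + 2 a_2 = 0  ->  20 a_5 = -3 a_3 - 2 a_2 = 1/2  ->  a_5 = 1/40
  x^4: 30 a_6 + 5 a_4 + 2 a_3 = 0  ->  30 a_6 = -5 a_4 - 2 a_3 = 5/24  ->  a_6 = 1/144
Truncated series: y(x) = -1 + 3 x - (3/2) x^2 + (5/6) x^3 - (3/8) x^4 + (1/40) x^5 + (1/144) x^6 + O(x^7).

a_0 = -1; a_1 = 3; a_2 = -3/2; a_3 = 5/6; a_4 = -3/8; a_5 = 1/40; a_6 = 1/144


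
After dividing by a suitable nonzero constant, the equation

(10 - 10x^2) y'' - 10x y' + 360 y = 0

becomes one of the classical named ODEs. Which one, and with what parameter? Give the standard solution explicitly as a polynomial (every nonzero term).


All three coefficients share the factor 10; dividing through by 10 gives  (1 - x^2) y'' - x y' + 36 y = 0.
This matches the Chebyshev equation (1 - x^2) y'' - x y' + n^2 y = 0 (note the -x y' term, not -2x y') with n^2 = 36, so n = 6; the polynomial solution is T_6(x).
With y = sum_k a_k x^k, matching x^k gives (k+2)(k+1) a_{k+2} = (k^2 - n^2) a_k = (k - 6)(k + 6) a_k. The right side vanishes at k = 6, so the series with the parity of 6 terminates at degree 6.
Standard normalization: leading coefficient of T_n is 2^(n-1), so a_6 = 2^5 = 32. Work downward with a_k = (k+1)(k+2) a_{k+2} / ((k - 6)(k + 6)):
  a_4 = (5)(6)(32) / ((4 - 6)(4 + 6)) = 960/(-20) = -48
  a_2 = (3)(4)(-48) / ((2 - 6)(2 + 6)) = -576/(-32) = 18
  a_0 = (1)(2)(18) / ((0 - 6)(0 + 6)) = 36/(-36) = -1
Hence T_6(x) = 32 x^6 - 48 x^4 + 18 x^2 - 1.

T_6(x); series = 32 x^6 - 48 x^4 + 18 x^2 - 1


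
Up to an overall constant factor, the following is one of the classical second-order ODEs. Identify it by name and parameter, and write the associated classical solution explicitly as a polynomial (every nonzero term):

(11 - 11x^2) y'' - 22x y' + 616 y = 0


All three coefficients share the factor 11; dividing through by 11 gives  (1 - x^2) y'' - 2x y' + 56 y = 0.
This matches the Legendre equation (1 - x^2) y'' - 2x y' + n(n+1) y = 0 (note the -2x y' term) with n(n+1) = 56, so n = 7; the polynomial solution is P_7(x).
With y = sum_k a_k x^k, matching x^k gives (k+2)(k+1) a_{k+2} = [k(k+1) - n(n+1)] a_k = (k - 7)(k + 8) a_k. The right side vanishes at k = 7, so the series with the parity of 7 terminates at degree 7.
Standard normalization (P_n(1) = 1): leading coefficient (2n)!/(2^n (n!)^2) = 87178291200/(128*25401600) = 429/16, so a_7 = 429/16. Work downward with a_k = (k+1)(k+2) a_{k+2} / ((k - 7)(k + 8)):
  a_5 = (6)(7)(429/16) / ((5 - 7)(5 + 8)) = (9009/8)/(-26) = -693/16
  a_3 = (4)(5)(-693/16) / ((3 - 7)(3 + 8)) = (-3465/4)/(-44) = 315/16
  a_1 = (2)(3)(315/16) / ((1 - 7)(1 + 8)) = (945/8)/(-54) = -35/16
Hence P_7(x) = 429 x^7/16 - 693 x^5/16 + 315 x^3/16 - 35 x/16.

P_7(x); series = 429 x^7/16 - 693 x^5/16 + 315 x^3/16 - 35 x/16


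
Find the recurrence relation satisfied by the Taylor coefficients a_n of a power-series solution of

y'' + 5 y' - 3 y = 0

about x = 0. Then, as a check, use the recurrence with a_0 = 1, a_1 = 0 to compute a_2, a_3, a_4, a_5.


Substitute y = sum_n a_n x^n.
y''(x) has coefficient (n+2)(n+1) a_{n+2} at x^n;
5 y'(x) has coefficient 5 (n+1) a_{n+1} at x^n;
-3 y(x) has coefficient -3 a_n at x^n.
Matching x^n: (n+2)(n+1) a_{n+2} + 5 (n+1) a_{n+1} - 3 a_n = 0.
Thus a_{n+2} = [-5 (n+1) a_{n+1} + 3 a_n] / ((n+1)(n+2)).

Check with a_0 = 1, a_1 = 0 (apply the recurrence for n = 0, 1, 2, 3): a_0 = 1, a_1 = 0, a_2 = 3/2, a_3 = -5/2, a_4 = 7/2, a_5 = -31/8.

a_(n+2) = [-5 (n+1) a_(n+1) + 3 a_n] / ((n+1)(n+2)); check: a_0 = 1, a_1 = 0, a_2 = 3/2, a_3 = -5/2, a_4 = 7/2, a_5 = -31/8


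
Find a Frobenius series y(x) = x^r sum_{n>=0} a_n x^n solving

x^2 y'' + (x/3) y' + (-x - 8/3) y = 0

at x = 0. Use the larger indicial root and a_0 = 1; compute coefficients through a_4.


Write in Frobenius form y'' + (p(x)/x) y' + (q(x)/x^2) y = 0:
  p(x) = 1/3,  q(x) = -x - 8/3.
Indicial equation: r(r-1) + (1/3) r + (-8/3) = 0 -> roots r_1 = 2, r_2 = -4/3.
Take r = r_1 = 2. Let y(x) = x^r sum_{n>=0} a_n x^n with a_0 = 1.
Substitute y = x^r sum a_n x^n and match x^{r+n}. The recurrence is
  D(n) a_n - 1 a_{n-1} = 0,  where D(n) = (r+n)(r+n-1) + (1/3)(r+n) + (-8/3).
  a_n = 1 / D(n) * a_{n-1}.
Since the indicial polynomial factors as (r - r_1)(r - r_2), D(n) = (r_1 + n - r_1)(r_1 + n - r_2) = n(n + 10/3).
Evaluating step by step (a_0 = 1):
  n = 1: D(1) = 1(1 + 10/3) = 13/3; numerator = 1(1) = 1; a_1 = (1)/(13/3) = 3/13
  n = 2: D(2) = 2(2 + 10/3) = 32/3; numerator = 1(3/13) = 3/13; a_2 = (3/13)/(32/3) = 9/416
  n = 3: D(3) = 3(3 + 10/3) = 19; numerator = 1(9/416) = 9/416; a_3 = (9/416)/(19) = 9/7904
  n = 4: D(4) = 4(4 + 10/3) = 88/3; numerator = 1(9/7904) = 9/7904; a_4 = (9/7904)/(88/3) = 27/695552

r = 2; a_0 = 1; a_1 = 3/13; a_2 = 9/416; a_3 = 9/7904; a_4 = 27/695552


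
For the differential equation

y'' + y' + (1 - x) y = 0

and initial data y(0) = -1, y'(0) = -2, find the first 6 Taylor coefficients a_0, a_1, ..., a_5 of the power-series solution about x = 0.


Ansatz: y(x) = sum_{n>=0} a_n x^n, so y'(x) = sum_{n>=1} n a_n x^(n-1) and y''(x) = sum_{n>=2} n(n-1) a_n x^(n-2).
Substitute into P(x) y'' + Q(x) y' + R(x) y = 0 with P(x) = 1, Q(x) = 1, R(x) = 1 - x, and match powers of x.
Initial conditions: a_0 = -1, a_1 = -2.
Setting the coefficient of each power of x to zero and solving order by order (substituting the coefficients already found):
  x^0: 2 a_2 + a_1 + a_0 = 0  ->  2 a_2 = -a_1 - a_0 = 3  ->  a_2 = 3/2
  x^1: 6 a_3 + 2 a_2 + a_1 - a_0 = 0  ->  6 a_3 = -2 a_2 - a_1 + a_0 = -2  ->  a_3 = -1/3
  x^2: 12 a_4 + 3 a_3 + a_2 - a_1 = 0  ->  12 a_4 = -3 a_3 - a_2 + a_1 = -5/2  ->  a_4 = -5/24
  x^3: 20 a_5 + 4 a_4 + a_3 - a_2 = 0  ->  20 a_5 = -4 a_4 - a_3 + a_2 = 8/3  ->  a_5 = 2/15
Truncated series: y(x) = -1 - 2 x + (3/2) x^2 - (1/3) x^3 - (5/24) x^4 + (2/15) x^5 + O(x^6).

a_0 = -1; a_1 = -2; a_2 = 3/2; a_3 = -1/3; a_4 = -5/24; a_5 = 2/15


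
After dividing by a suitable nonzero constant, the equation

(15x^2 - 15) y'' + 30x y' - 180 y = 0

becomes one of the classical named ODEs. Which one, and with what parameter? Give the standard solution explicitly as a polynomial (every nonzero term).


All three coefficients share the factor -15; dividing through by -15 gives  (1 - x^2) y'' - 2x y' + 12 y = 0.
This matches the Legendre equation (1 - x^2) y'' - 2x y' + n(n+1) y = 0 (note the -2x y' term) with n(n+1) = 12, so n = 3; the polynomial solution is P_3(x).
With y = sum_k a_k x^k, matching x^k gives (k+2)(k+1) a_{k+2} = [k(k+1) - n(n+1)] a_k = (k - 3)(k + 4) a_k. The right side vanishes at k = 3, so the series with the parity of 3 terminates at degree 3.
Standard normalization (P_n(1) = 1): leading coefficient (2n)!/(2^n (n!)^2) = 720/(8*36) = 5/2, so a_3 = 5/2. Work downward with a_k = (k+1)(k+2) a_{k+2} / ((k - 3)(k + 4)):
  a_1 = (2)(3)(5/2) / ((1 - 3)(1 + 4)) = 15/(-10) = -3/2
Hence P_3(x) = 5 x^3/2 - 3 x/2.

P_3(x); series = 5 x^3/2 - 3 x/2


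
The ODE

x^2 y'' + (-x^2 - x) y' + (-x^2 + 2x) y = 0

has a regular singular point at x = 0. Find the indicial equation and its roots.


Divide by x^2 to reach normal form y'' + P_1(x) y' + P_2(x) y = 0 with P_1(x) = -1 - 1/x and P_2(x) = -1 + 2/x.
x = 0 is a singular point because the y'-coefficient -1 - 1/x has a pole at x = 0 and the y-coefficient -1 + 2/x has a pole at x = 0.
It is a regular singular point because x P_1(x) = p(x) = -x - 1 and x^2 P_2(x) = q(x) = -x^2 + 2x are polynomials, hence analytic at x = 0.
p(0) = -1,  q(0) = 0.
Indicial equation: r(r-1) + p(0) r + q(0) = 0, i.e. r^2 + (p(0) - 1) r + q(0) = 0, i.e. r^2 - 2 r = 0.
Discriminant: (-2)^2 - 4(0) = 4, so r = (2 ± 2)/2.
Solving: r_1 = 2, r_2 = 0.

indicial: r^2 - 2 r = 0; roots r_1 = 2, r_2 = 0


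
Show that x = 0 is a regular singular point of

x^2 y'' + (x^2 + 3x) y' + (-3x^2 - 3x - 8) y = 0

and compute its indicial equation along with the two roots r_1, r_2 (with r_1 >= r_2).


Divide by x^2 to reach normal form y'' + P_1(x) y' + P_2(x) y = 0 with P_1(x) = 1 + 3/x and P_2(x) = -3 - 3/x - 8/x^2.
x = 0 is a singular point because the y'-coefficient 1 + 3/x has a pole at x = 0 and the y-coefficient -3 - 3/x - 8/x^2 has a pole at x = 0.
It is a regular singular point because x P_1(x) = p(x) = x + 3 and x^2 P_2(x) = q(x) = -3x^2 - 3x - 8 are polynomials, hence analytic at x = 0.
p(0) = 3,  q(0) = -8.
Indicial equation: r(r-1) + p(0) r + q(0) = 0, i.e. r^2 + (p(0) - 1) r + q(0) = 0, i.e. r^2 + 2 r - 8 = 0.
Discriminant: (2)^2 - 4(-8) = 36, so r = (-2 ± 6)/2.
Solving: r_1 = 2, r_2 = -4.

indicial: r^2 + 2 r - 8 = 0; roots r_1 = 2, r_2 = -4


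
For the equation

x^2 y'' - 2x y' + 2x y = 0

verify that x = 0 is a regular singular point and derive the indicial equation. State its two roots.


Divide by x^2 to reach normal form y'' + P_1(x) y' + P_2(x) y = 0 with P_1(x) = -2/x and P_2(x) = 2/x.
x = 0 is a singular point because the y'-coefficient -2/x has a pole at x = 0 and the y-coefficient 2/x has a pole at x = 0.
It is a regular singular point because x P_1(x) = p(x) = -2 and x^2 P_2(x) = q(x) = 2x are polynomials, hence analytic at x = 0.
p(0) = -2,  q(0) = 0.
Indicial equation: r(r-1) + p(0) r + q(0) = 0, i.e. r^2 + (p(0) - 1) r + q(0) = 0, i.e. r^2 - 3 r = 0.
Discriminant: (-3)^2 - 4(0) = 9, so r = (3 ± 3)/2.
Solving: r_1 = 3, r_2 = 0.

indicial: r^2 - 3 r = 0; roots r_1 = 3, r_2 = 0


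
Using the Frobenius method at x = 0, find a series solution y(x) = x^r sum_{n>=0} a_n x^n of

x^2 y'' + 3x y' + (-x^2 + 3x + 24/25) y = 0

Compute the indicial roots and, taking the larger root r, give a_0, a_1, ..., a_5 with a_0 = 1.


Write in Frobenius form y'' + (p(x)/x) y' + (q(x)/x^2) y = 0:
  p(x) = 3,  q(x) = -x^2 + 3x + 24/25.
Indicial equation: r(r-1) + (3) r + (24/25) = 0 -> roots r_1 = -4/5, r_2 = -6/5.
Take r = r_1 = -4/5. Let y(x) = x^r sum_{n>=0} a_n x^n with a_0 = 1.
Substitute y = x^r sum a_n x^n and match x^{r+n}. The recurrence is
  D(n) a_n + 3 a_{n-1} - 1 a_{n-2} = 0,  where D(n) = (r+n)(r+n-1) + (3)(r+n) + (24/25).
  a_n = [-3 a_{n-1} + 1 a_{n-2}] / D(n).
Since the indicial polynomial factors as (r - r_1)(r - r_2), D(n) = (r_1 + n - r_1)(r_1 + n - r_2) = n(n + 2/5).
Evaluating step by step (a_0 = 1):
  n = 1: D(1) = 1(1 + 2/5) = 7/5; numerator = -3(1) = -3; a_1 = (-3)/(7/5) = -15/7
  n = 2: D(2) = 2(2 + 2/5) = 24/5; numerator = -3(-15/7) + 1(1) = 52/7; a_2 = (52/7)/(24/5) = 65/42
  n = 3: D(3) = 3(3 + 2/5) = 51/5; numerator = -3(65/42) + 1(-15/7) = -95/14; a_3 = (-95/14)/(51/5) = -475/714
  n = 4: D(4) = 4(4 + 2/5) = 88/5; numerator = -3(-475/714) + 1(65/42) = 1265/357; a_4 = (1265/357)/(88/5) = 575/2856
  n = 5: D(5) = 5(5 + 2/5) = 27; numerator = -3(575/2856) + 1(-475/714) = -3625/2856; a_5 = (-3625/2856)/(27) = -3625/77112

r = -4/5; a_0 = 1; a_1 = -15/7; a_2 = 65/42; a_3 = -475/714; a_4 = 575/2856; a_5 = -3625/77112


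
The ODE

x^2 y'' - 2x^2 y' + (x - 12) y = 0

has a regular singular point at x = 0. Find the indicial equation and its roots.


Divide by x^2 to reach normal form y'' + P_1(x) y' + P_2(x) y = 0 with P_1(x) = -2 and P_2(x) = 1/x - 12/x^2.
x = 0 is a singular point because the y-coefficient 1/x - 12/x^2 has a pole at x = 0.
It is a regular singular point because x P_1(x) = p(x) = -2x and x^2 P_2(x) = q(x) = x - 12 are polynomials, hence analytic at x = 0.
p(0) = 0,  q(0) = -12.
Indicial equation: r(r-1) + p(0) r + q(0) = 0, i.e. r^2 + (p(0) - 1) r + q(0) = 0, i.e. r^2 - 1 r - 12 = 0.
Discriminant: (-1)^2 - 4(-12) = 49, so r = (1 ± 7)/2.
Solving: r_1 = 4, r_2 = -3.

indicial: r^2 - 1 r - 12 = 0; roots r_1 = 4, r_2 = -3


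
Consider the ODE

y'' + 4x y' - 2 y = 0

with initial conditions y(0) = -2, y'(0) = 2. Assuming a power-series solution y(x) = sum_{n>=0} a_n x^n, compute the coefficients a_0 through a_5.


Ansatz: y(x) = sum_{n>=0} a_n x^n, so y'(x) = sum_{n>=1} n a_n x^(n-1) and y''(x) = sum_{n>=2} n(n-1) a_n x^(n-2).
Substitute into P(x) y'' + Q(x) y' + R(x) y = 0 with P(x) = 1, Q(x) = 4x, R(x) = -2, and match powers of x.
Initial conditions: a_0 = -2, a_1 = 2.
Setting the coefficient of each power of x to zero and solving order by order (substituting the coefficients already found):
  x^0: 2 a_2 - 2 a_0 = 0  ->  2 a_2 = 2 a_0 = -4  ->  a_2 = -2
  x^1: 6 a_3 + 2 a_1 = 0  ->  6 a_3 = -2 a_1 = -4  ->  a_3 = -2/3
  x^2: 12 a_4 + 6 a_2 = 0  ->  12 a_4 = -6 a_2 = 12  ->  a_4 = 1
  x^3: 20 a_5 + 10 a_3 = 0  ->  20 a_5 = -10 a_3 = 20/3  ->  a_5 = 1/3
Truncated series: y(x) = -2 + 2 x - 2 x^2 - (2/3) x^3 + x^4 + (1/3) x^5 + O(x^6).

a_0 = -2; a_1 = 2; a_2 = -2; a_3 = -2/3; a_4 = 1; a_5 = 1/3


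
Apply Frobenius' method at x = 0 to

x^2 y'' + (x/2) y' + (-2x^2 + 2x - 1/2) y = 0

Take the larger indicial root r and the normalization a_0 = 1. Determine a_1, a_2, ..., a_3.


Write in Frobenius form y'' + (p(x)/x) y' + (q(x)/x^2) y = 0:
  p(x) = 1/2,  q(x) = -2x^2 + 2x - 1/2.
Indicial equation: r(r-1) + (1/2) r + (-1/2) = 0 -> roots r_1 = 1, r_2 = -1/2.
Take r = r_1 = 1. Let y(x) = x^r sum_{n>=0} a_n x^n with a_0 = 1.
Substitute y = x^r sum a_n x^n and match x^{r+n}. The recurrence is
  D(n) a_n + 2 a_{n-1} - 2 a_{n-2} = 0,  where D(n) = (r+n)(r+n-1) + (1/2)(r+n) + (-1/2).
  a_n = [-2 a_{n-1} + 2 a_{n-2}] / D(n).
Since the indicial polynomial factors as (r - r_1)(r - r_2), D(n) = (r_1 + n - r_1)(r_1 + n - r_2) = n(n + 3/2).
Evaluating step by step (a_0 = 1):
  n = 1: D(1) = 1(1 + 3/2) = 5/2; numerator = -2(1) = -2; a_1 = (-2)/(5/2) = -4/5
  n = 2: D(2) = 2(2 + 3/2) = 7; numerator = -2(-4/5) + 2(1) = 18/5; a_2 = (18/5)/(7) = 18/35
  n = 3: D(3) = 3(3 + 3/2) = 27/2; numerator = -2(18/35) + 2(-4/5) = -92/35; a_3 = (-92/35)/(27/2) = -184/945

r = 1; a_0 = 1; a_1 = -4/5; a_2 = 18/35; a_3 = -184/945


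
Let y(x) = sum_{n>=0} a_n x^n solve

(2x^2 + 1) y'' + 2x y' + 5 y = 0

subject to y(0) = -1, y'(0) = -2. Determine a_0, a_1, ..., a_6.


Ansatz: y(x) = sum_{n>=0} a_n x^n, so y'(x) = sum_{n>=1} n a_n x^(n-1) and y''(x) = sum_{n>=2} n(n-1) a_n x^(n-2).
Substitute into P(x) y'' + Q(x) y' + R(x) y = 0 with P(x) = 2x^2 + 1, Q(x) = 2x, R(x) = 5, and match powers of x.
Initial conditions: a_0 = -1, a_1 = -2.
Setting the coefficient of each power of x to zero and solving order by order (substituting the coefficients already found):
  x^0: 2 a_2 + 5 a_0 = 0  ->  2 a_2 = -5 a_0 = 5  ->  a_2 = 5/2
  x^1: 6 a_3 + 7 a_1 = 0  ->  6 a_3 = -7 a_1 = 14  ->  a_3 = 7/3
  x^2: 12 a_4 + 13 a_2 = 0  ->  12 a_4 = -13 a_2 = -65/2  ->  a_4 = -65/24
  x^3: 20 a_5 + 23 a_3 = 0  ->  20 a_5 = -23 a_3 = -161/3  ->  a_5 = -161/60
  x^4: 30 a_6 + 37 a_4 = 0  ->  30 a_6 = -37 a_4 = 2405/24  ->  a_6 = 481/144
Truncated series: y(x) = -1 - 2 x + (5/2) x^2 + (7/3) x^3 - (65/24) x^4 - (161/60) x^5 + (481/144) x^6 + O(x^7).

a_0 = -1; a_1 = -2; a_2 = 5/2; a_3 = 7/3; a_4 = -65/24; a_5 = -161/60; a_6 = 481/144


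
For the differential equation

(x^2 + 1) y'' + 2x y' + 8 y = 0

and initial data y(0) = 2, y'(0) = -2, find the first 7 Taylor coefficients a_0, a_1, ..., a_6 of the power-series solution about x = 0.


Ansatz: y(x) = sum_{n>=0} a_n x^n, so y'(x) = sum_{n>=1} n a_n x^(n-1) and y''(x) = sum_{n>=2} n(n-1) a_n x^(n-2).
Substitute into P(x) y'' + Q(x) y' + R(x) y = 0 with P(x) = x^2 + 1, Q(x) = 2x, R(x) = 8, and match powers of x.
Initial conditions: a_0 = 2, a_1 = -2.
Setting the coefficient of each power of x to zero and solving order by order (substituting the coefficients already found):
  x^0: 2 a_2 + 8 a_0 = 0  ->  2 a_2 = -8 a_0 = -16  ->  a_2 = -8
  x^1: 6 a_3 + 10 a_1 = 0  ->  6 a_3 = -10 a_1 = 20  ->  a_3 = 10/3
  x^2: 12 a_4 + 14 a_2 = 0  ->  12 a_4 = -14 a_2 = 112  ->  a_4 = 28/3
  x^3: 20 a_5 + 20 a_3 = 0  ->  20 a_5 = -20 a_3 = -200/3  ->  a_5 = -10/3
  x^4: 30 a_6 + 28 a_4 = 0  ->  30 a_6 = -28 a_4 = -784/3  ->  a_6 = -392/45
Truncated series: y(x) = 2 - 2 x - 8 x^2 + (10/3) x^3 + (28/3) x^4 - (10/3) x^5 - (392/45) x^6 + O(x^7).

a_0 = 2; a_1 = -2; a_2 = -8; a_3 = 10/3; a_4 = 28/3; a_5 = -10/3; a_6 = -392/45


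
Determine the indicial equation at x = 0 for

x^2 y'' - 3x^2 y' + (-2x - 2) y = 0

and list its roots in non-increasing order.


Divide by x^2 to reach normal form y'' + P_1(x) y' + P_2(x) y = 0 with P_1(x) = -3 and P_2(x) = -2/x - 2/x^2.
x = 0 is a singular point because the y-coefficient -2/x - 2/x^2 has a pole at x = 0.
It is a regular singular point because x P_1(x) = p(x) = -3x and x^2 P_2(x) = q(x) = -2x - 2 are polynomials, hence analytic at x = 0.
p(0) = 0,  q(0) = -2.
Indicial equation: r(r-1) + p(0) r + q(0) = 0, i.e. r^2 + (p(0) - 1) r + q(0) = 0, i.e. r^2 - 1 r - 2 = 0.
Discriminant: (-1)^2 - 4(-2) = 9, so r = (1 ± 3)/2.
Solving: r_1 = 2, r_2 = -1.

indicial: r^2 - 1 r - 2 = 0; roots r_1 = 2, r_2 = -1


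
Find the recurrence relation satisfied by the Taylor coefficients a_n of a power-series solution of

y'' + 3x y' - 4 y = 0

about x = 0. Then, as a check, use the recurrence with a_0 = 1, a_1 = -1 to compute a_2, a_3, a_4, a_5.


Substitute y = sum_n a_n x^n.
y''(x) has coefficient (n+2)(n+1) a_{n+2} at x^n;
3 x y'(x) has coefficient 3 n a_n at x^n (shift);
-4 y(x) has coefficient -4 a_n at x^n.
Matching x^n: (n+2)(n+1) a_{n+2} + (3n - 4) a_n = 0.
Thus a_{n+2} = (-3n + 4) / ((n+1)(n+2)) * a_n.

Check with a_0 = 1, a_1 = -1 (apply the recurrence for n = 0, 1, 2, 3): a_0 = 1, a_1 = -1, a_2 = 2, a_3 = -1/6, a_4 = -1/3, a_5 = 1/24.

a_(n+2) = (-3n + 4) / ((n+1)(n+2)) * a_n; check: a_0 = 1, a_1 = -1, a_2 = 2, a_3 = -1/6, a_4 = -1/3, a_5 = 1/24


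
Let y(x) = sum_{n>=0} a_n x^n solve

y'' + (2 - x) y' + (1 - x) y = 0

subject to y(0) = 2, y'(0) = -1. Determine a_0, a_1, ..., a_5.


Ansatz: y(x) = sum_{n>=0} a_n x^n, so y'(x) = sum_{n>=1} n a_n x^(n-1) and y''(x) = sum_{n>=2} n(n-1) a_n x^(n-2).
Substitute into P(x) y'' + Q(x) y' + R(x) y = 0 with P(x) = 1, Q(x) = 2 - x, R(x) = 1 - x, and match powers of x.
Initial conditions: a_0 = 2, a_1 = -1.
Setting the coefficient of each power of x to zero and solving order by order (substituting the coefficients already found):
  x^0: 2 a_2 + 2 a_1 + a_0 = 0  ->  2 a_2 = -2 a_1 - a_0 = 0  ->  a_2 = 0
  x^1: 6 a_3 + 4 a_2 - a_0 = 0  ->  6 a_3 = -4 a_2 + a_0 = 2  ->  a_3 = 1/3
  x^2: 12 a_4 + 6 a_3 - a_2 - a_1 = 0  ->  12 a_4 = -6 a_3 + a_2 + a_1 = -3  ->  a_4 = -1/4
  x^3: 20 a_5 + 8 a_4 - 2 a_3 - a_2 = 0  ->  20 a_5 = -8 a_4 + 2 a_3 + a_2 = 8/3  ->  a_5 = 2/15
Truncated series: y(x) = 2 - x + (1/3) x^3 - (1/4) x^4 + (2/15) x^5 + O(x^6).

a_0 = 2; a_1 = -1; a_2 = 0; a_3 = 1/3; a_4 = -1/4; a_5 = 2/15
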